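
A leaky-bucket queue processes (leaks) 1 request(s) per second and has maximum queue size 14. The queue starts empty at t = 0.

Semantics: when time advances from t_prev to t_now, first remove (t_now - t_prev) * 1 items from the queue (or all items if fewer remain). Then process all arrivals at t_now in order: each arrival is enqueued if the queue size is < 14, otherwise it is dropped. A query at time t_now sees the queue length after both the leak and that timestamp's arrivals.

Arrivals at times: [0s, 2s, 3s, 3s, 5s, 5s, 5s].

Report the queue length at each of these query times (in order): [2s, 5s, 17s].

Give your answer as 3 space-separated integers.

Queue lengths at query times:
  query t=2s: backlog = 1
  query t=5s: backlog = 3
  query t=17s: backlog = 0

Answer: 1 3 0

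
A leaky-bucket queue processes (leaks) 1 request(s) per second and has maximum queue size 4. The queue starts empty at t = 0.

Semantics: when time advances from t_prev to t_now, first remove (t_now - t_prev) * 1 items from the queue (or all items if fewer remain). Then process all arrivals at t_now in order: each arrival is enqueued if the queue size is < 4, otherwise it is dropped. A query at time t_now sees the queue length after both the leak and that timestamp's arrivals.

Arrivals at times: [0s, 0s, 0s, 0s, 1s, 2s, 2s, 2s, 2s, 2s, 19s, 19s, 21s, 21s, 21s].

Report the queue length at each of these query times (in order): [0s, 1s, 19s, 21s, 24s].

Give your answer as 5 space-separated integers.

Answer: 4 4 2 3 0

Derivation:
Queue lengths at query times:
  query t=0s: backlog = 4
  query t=1s: backlog = 4
  query t=19s: backlog = 2
  query t=21s: backlog = 3
  query t=24s: backlog = 0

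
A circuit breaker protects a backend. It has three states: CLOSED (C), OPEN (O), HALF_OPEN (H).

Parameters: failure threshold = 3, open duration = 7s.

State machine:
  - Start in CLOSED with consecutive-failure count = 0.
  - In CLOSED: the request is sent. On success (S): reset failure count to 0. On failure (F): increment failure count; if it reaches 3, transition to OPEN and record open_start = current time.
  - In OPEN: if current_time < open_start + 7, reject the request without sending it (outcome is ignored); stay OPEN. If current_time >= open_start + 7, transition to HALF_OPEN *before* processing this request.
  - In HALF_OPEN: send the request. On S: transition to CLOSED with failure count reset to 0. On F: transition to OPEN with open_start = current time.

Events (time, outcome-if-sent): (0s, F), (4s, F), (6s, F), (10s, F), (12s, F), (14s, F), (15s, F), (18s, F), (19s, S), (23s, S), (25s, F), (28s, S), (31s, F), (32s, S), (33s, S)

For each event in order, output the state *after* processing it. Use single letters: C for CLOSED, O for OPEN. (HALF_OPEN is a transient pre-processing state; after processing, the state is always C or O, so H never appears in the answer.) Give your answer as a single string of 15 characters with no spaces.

State after each event:
  event#1 t=0s outcome=F: state=CLOSED
  event#2 t=4s outcome=F: state=CLOSED
  event#3 t=6s outcome=F: state=OPEN
  event#4 t=10s outcome=F: state=OPEN
  event#5 t=12s outcome=F: state=OPEN
  event#6 t=14s outcome=F: state=OPEN
  event#7 t=15s outcome=F: state=OPEN
  event#8 t=18s outcome=F: state=OPEN
  event#9 t=19s outcome=S: state=OPEN
  event#10 t=23s outcome=S: state=CLOSED
  event#11 t=25s outcome=F: state=CLOSED
  event#12 t=28s outcome=S: state=CLOSED
  event#13 t=31s outcome=F: state=CLOSED
  event#14 t=32s outcome=S: state=CLOSED
  event#15 t=33s outcome=S: state=CLOSED

Answer: CCOOOOOOOCCCCCC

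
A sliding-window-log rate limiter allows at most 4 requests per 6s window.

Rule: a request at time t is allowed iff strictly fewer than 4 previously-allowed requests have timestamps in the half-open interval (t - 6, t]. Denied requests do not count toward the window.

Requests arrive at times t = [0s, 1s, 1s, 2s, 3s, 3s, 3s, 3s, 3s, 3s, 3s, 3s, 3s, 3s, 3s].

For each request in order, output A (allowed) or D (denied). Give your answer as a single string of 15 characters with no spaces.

Tracking allowed requests in the window:
  req#1 t=0s: ALLOW
  req#2 t=1s: ALLOW
  req#3 t=1s: ALLOW
  req#4 t=2s: ALLOW
  req#5 t=3s: DENY
  req#6 t=3s: DENY
  req#7 t=3s: DENY
  req#8 t=3s: DENY
  req#9 t=3s: DENY
  req#10 t=3s: DENY
  req#11 t=3s: DENY
  req#12 t=3s: DENY
  req#13 t=3s: DENY
  req#14 t=3s: DENY
  req#15 t=3s: DENY

Answer: AAAADDDDDDDDDDD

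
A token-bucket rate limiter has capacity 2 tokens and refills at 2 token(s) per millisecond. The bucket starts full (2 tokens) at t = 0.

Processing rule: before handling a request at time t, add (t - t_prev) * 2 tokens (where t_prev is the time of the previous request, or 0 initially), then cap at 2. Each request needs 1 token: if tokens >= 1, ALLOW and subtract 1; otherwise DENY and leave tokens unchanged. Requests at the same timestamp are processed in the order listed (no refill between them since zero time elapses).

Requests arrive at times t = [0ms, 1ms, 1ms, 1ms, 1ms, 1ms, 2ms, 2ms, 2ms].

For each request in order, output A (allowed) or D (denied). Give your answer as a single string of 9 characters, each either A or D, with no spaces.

Answer: AAADDDAAD

Derivation:
Simulating step by step:
  req#1 t=0ms: ALLOW
  req#2 t=1ms: ALLOW
  req#3 t=1ms: ALLOW
  req#4 t=1ms: DENY
  req#5 t=1ms: DENY
  req#6 t=1ms: DENY
  req#7 t=2ms: ALLOW
  req#8 t=2ms: ALLOW
  req#9 t=2ms: DENY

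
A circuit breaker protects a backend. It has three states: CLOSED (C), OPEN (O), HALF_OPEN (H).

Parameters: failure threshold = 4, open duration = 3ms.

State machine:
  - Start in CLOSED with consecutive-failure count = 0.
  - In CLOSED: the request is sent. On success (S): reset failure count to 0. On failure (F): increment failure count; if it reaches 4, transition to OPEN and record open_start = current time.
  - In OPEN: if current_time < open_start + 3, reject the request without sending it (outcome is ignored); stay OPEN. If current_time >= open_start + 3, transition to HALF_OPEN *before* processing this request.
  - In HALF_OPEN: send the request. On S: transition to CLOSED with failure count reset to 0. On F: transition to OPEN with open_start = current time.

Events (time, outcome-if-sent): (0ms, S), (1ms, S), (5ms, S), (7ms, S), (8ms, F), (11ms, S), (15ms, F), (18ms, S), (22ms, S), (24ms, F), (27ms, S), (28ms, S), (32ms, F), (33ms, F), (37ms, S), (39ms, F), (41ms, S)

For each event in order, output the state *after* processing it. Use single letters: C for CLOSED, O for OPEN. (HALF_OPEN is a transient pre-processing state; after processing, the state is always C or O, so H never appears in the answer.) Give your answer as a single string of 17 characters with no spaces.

State after each event:
  event#1 t=0ms outcome=S: state=CLOSED
  event#2 t=1ms outcome=S: state=CLOSED
  event#3 t=5ms outcome=S: state=CLOSED
  event#4 t=7ms outcome=S: state=CLOSED
  event#5 t=8ms outcome=F: state=CLOSED
  event#6 t=11ms outcome=S: state=CLOSED
  event#7 t=15ms outcome=F: state=CLOSED
  event#8 t=18ms outcome=S: state=CLOSED
  event#9 t=22ms outcome=S: state=CLOSED
  event#10 t=24ms outcome=F: state=CLOSED
  event#11 t=27ms outcome=S: state=CLOSED
  event#12 t=28ms outcome=S: state=CLOSED
  event#13 t=32ms outcome=F: state=CLOSED
  event#14 t=33ms outcome=F: state=CLOSED
  event#15 t=37ms outcome=S: state=CLOSED
  event#16 t=39ms outcome=F: state=CLOSED
  event#17 t=41ms outcome=S: state=CLOSED

Answer: CCCCCCCCCCCCCCCCC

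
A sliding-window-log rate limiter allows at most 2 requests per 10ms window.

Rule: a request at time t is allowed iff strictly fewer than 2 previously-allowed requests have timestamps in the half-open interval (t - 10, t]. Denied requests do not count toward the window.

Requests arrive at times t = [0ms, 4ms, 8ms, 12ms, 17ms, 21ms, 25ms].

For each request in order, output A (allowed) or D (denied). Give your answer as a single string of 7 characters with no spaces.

Answer: AADAADA

Derivation:
Tracking allowed requests in the window:
  req#1 t=0ms: ALLOW
  req#2 t=4ms: ALLOW
  req#3 t=8ms: DENY
  req#4 t=12ms: ALLOW
  req#5 t=17ms: ALLOW
  req#6 t=21ms: DENY
  req#7 t=25ms: ALLOW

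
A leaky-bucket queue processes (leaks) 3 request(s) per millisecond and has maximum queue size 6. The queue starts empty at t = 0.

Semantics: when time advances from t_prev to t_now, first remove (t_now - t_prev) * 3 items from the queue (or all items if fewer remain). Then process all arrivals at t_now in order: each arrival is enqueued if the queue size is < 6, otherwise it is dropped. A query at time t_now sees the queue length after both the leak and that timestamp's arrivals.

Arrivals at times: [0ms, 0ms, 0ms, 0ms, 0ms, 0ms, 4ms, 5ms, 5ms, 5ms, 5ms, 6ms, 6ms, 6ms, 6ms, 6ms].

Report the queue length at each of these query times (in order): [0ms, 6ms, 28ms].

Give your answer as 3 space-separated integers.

Queue lengths at query times:
  query t=0ms: backlog = 6
  query t=6ms: backlog = 6
  query t=28ms: backlog = 0

Answer: 6 6 0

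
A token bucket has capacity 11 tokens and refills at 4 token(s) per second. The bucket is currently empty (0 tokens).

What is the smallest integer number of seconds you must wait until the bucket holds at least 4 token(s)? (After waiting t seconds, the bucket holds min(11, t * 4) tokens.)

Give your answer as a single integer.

Need t * 4 >= 4, so t >= 4/4.
Smallest integer t = ceil(4/4) = 1.

Answer: 1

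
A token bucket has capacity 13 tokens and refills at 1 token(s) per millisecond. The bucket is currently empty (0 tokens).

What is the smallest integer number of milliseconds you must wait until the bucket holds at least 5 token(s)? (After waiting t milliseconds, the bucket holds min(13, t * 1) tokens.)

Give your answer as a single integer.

Need t * 1 >= 5, so t >= 5/1.
Smallest integer t = ceil(5/1) = 5.

Answer: 5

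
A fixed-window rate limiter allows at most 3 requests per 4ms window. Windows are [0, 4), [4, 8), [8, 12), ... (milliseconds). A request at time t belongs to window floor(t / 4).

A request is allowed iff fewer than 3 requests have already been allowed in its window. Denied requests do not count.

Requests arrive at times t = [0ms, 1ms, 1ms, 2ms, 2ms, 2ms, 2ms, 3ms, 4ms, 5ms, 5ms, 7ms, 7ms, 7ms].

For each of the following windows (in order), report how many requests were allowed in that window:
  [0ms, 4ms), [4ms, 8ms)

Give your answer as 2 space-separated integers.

Processing requests:
  req#1 t=0ms (window 0): ALLOW
  req#2 t=1ms (window 0): ALLOW
  req#3 t=1ms (window 0): ALLOW
  req#4 t=2ms (window 0): DENY
  req#5 t=2ms (window 0): DENY
  req#6 t=2ms (window 0): DENY
  req#7 t=2ms (window 0): DENY
  req#8 t=3ms (window 0): DENY
  req#9 t=4ms (window 1): ALLOW
  req#10 t=5ms (window 1): ALLOW
  req#11 t=5ms (window 1): ALLOW
  req#12 t=7ms (window 1): DENY
  req#13 t=7ms (window 1): DENY
  req#14 t=7ms (window 1): DENY

Allowed counts by window: 3 3

Answer: 3 3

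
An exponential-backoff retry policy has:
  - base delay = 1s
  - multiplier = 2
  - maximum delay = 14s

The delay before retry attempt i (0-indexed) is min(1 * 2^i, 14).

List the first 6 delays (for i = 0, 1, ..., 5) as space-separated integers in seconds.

Answer: 1 2 4 8 14 14

Derivation:
Computing each delay:
  i=0: min(1*2^0, 14) = 1
  i=1: min(1*2^1, 14) = 2
  i=2: min(1*2^2, 14) = 4
  i=3: min(1*2^3, 14) = 8
  i=4: min(1*2^4, 14) = 14
  i=5: min(1*2^5, 14) = 14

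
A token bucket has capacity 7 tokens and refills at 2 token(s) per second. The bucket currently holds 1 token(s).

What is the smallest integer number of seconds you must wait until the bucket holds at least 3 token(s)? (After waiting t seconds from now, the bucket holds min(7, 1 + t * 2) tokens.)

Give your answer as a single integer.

Need 1 + t * 2 >= 3, so t >= 2/2.
Smallest integer t = ceil(2/2) = 1.

Answer: 1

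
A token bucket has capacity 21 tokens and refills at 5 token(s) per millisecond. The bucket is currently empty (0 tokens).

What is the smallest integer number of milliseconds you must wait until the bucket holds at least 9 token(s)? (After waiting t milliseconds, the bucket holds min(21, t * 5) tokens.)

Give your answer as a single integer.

Answer: 2

Derivation:
Need t * 5 >= 9, so t >= 9/5.
Smallest integer t = ceil(9/5) = 2.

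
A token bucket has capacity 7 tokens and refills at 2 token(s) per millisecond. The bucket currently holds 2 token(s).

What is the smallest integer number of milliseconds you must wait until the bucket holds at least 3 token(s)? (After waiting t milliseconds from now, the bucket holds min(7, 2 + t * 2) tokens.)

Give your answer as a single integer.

Need 2 + t * 2 >= 3, so t >= 1/2.
Smallest integer t = ceil(1/2) = 1.

Answer: 1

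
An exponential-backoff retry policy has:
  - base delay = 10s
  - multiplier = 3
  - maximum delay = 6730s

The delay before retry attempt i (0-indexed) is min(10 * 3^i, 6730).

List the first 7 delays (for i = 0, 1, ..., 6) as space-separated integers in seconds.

Computing each delay:
  i=0: min(10*3^0, 6730) = 10
  i=1: min(10*3^1, 6730) = 30
  i=2: min(10*3^2, 6730) = 90
  i=3: min(10*3^3, 6730) = 270
  i=4: min(10*3^4, 6730) = 810
  i=5: min(10*3^5, 6730) = 2430
  i=6: min(10*3^6, 6730) = 6730

Answer: 10 30 90 270 810 2430 6730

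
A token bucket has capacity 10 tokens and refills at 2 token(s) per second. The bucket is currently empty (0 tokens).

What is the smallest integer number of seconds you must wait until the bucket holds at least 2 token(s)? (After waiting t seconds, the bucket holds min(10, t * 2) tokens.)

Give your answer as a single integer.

Need t * 2 >= 2, so t >= 2/2.
Smallest integer t = ceil(2/2) = 1.

Answer: 1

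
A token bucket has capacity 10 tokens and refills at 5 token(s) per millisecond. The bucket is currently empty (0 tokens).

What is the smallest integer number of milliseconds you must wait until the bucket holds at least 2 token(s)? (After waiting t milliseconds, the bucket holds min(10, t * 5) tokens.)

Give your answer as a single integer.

Answer: 1

Derivation:
Need t * 5 >= 2, so t >= 2/5.
Smallest integer t = ceil(2/5) = 1.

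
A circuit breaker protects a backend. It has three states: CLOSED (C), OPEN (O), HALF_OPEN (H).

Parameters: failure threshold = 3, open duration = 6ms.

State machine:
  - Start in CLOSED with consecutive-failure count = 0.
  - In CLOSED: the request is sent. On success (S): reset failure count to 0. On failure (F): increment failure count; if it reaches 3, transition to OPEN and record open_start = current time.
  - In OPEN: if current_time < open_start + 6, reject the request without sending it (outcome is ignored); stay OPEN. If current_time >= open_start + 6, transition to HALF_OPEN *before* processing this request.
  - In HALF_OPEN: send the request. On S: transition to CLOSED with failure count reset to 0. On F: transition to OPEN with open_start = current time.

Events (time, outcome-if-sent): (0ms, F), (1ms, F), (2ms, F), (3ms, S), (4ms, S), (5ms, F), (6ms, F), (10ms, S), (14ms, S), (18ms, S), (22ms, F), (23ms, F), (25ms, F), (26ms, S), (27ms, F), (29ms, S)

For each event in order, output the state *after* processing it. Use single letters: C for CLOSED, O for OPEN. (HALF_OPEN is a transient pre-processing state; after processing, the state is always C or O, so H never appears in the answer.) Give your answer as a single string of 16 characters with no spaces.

State after each event:
  event#1 t=0ms outcome=F: state=CLOSED
  event#2 t=1ms outcome=F: state=CLOSED
  event#3 t=2ms outcome=F: state=OPEN
  event#4 t=3ms outcome=S: state=OPEN
  event#5 t=4ms outcome=S: state=OPEN
  event#6 t=5ms outcome=F: state=OPEN
  event#7 t=6ms outcome=F: state=OPEN
  event#8 t=10ms outcome=S: state=CLOSED
  event#9 t=14ms outcome=S: state=CLOSED
  event#10 t=18ms outcome=S: state=CLOSED
  event#11 t=22ms outcome=F: state=CLOSED
  event#12 t=23ms outcome=F: state=CLOSED
  event#13 t=25ms outcome=F: state=OPEN
  event#14 t=26ms outcome=S: state=OPEN
  event#15 t=27ms outcome=F: state=OPEN
  event#16 t=29ms outcome=S: state=OPEN

Answer: CCOOOOOCCCCCOOOO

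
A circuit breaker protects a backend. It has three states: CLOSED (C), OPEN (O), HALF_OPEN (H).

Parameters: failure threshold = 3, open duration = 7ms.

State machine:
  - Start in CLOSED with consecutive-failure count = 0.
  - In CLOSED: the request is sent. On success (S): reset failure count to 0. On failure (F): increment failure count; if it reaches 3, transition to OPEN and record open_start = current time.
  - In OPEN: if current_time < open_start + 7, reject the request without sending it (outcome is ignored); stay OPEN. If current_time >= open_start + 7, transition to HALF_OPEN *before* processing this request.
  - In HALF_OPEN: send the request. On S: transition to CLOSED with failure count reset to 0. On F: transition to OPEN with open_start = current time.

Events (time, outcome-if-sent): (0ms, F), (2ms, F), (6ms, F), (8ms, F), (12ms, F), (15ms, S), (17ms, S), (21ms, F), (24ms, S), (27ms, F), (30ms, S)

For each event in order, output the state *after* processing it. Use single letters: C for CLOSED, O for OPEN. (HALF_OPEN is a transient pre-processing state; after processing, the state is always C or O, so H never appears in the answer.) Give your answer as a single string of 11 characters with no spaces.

Answer: CCOOOCCCCCC

Derivation:
State after each event:
  event#1 t=0ms outcome=F: state=CLOSED
  event#2 t=2ms outcome=F: state=CLOSED
  event#3 t=6ms outcome=F: state=OPEN
  event#4 t=8ms outcome=F: state=OPEN
  event#5 t=12ms outcome=F: state=OPEN
  event#6 t=15ms outcome=S: state=CLOSED
  event#7 t=17ms outcome=S: state=CLOSED
  event#8 t=21ms outcome=F: state=CLOSED
  event#9 t=24ms outcome=S: state=CLOSED
  event#10 t=27ms outcome=F: state=CLOSED
  event#11 t=30ms outcome=S: state=CLOSED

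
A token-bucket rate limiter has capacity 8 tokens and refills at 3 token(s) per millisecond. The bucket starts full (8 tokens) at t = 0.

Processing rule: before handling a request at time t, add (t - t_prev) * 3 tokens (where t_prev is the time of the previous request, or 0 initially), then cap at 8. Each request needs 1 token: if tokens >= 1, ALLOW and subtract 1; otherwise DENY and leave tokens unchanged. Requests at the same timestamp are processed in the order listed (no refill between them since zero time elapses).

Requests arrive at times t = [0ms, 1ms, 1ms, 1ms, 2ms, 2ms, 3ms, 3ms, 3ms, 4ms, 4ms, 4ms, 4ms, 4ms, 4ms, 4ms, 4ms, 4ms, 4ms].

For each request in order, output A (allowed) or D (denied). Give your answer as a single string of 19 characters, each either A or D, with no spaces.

Answer: AAAAAAAAAAAAAAAAADD

Derivation:
Simulating step by step:
  req#1 t=0ms: ALLOW
  req#2 t=1ms: ALLOW
  req#3 t=1ms: ALLOW
  req#4 t=1ms: ALLOW
  req#5 t=2ms: ALLOW
  req#6 t=2ms: ALLOW
  req#7 t=3ms: ALLOW
  req#8 t=3ms: ALLOW
  req#9 t=3ms: ALLOW
  req#10 t=4ms: ALLOW
  req#11 t=4ms: ALLOW
  req#12 t=4ms: ALLOW
  req#13 t=4ms: ALLOW
  req#14 t=4ms: ALLOW
  req#15 t=4ms: ALLOW
  req#16 t=4ms: ALLOW
  req#17 t=4ms: ALLOW
  req#18 t=4ms: DENY
  req#19 t=4ms: DENY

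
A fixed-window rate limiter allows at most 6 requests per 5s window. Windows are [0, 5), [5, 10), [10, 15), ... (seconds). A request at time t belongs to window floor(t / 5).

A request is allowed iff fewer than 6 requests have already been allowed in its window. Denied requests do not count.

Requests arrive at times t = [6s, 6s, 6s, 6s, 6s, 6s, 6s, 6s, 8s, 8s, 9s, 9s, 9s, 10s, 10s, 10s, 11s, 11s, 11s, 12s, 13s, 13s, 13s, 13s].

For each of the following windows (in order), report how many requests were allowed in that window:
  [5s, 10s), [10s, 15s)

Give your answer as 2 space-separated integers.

Answer: 6 6

Derivation:
Processing requests:
  req#1 t=6s (window 1): ALLOW
  req#2 t=6s (window 1): ALLOW
  req#3 t=6s (window 1): ALLOW
  req#4 t=6s (window 1): ALLOW
  req#5 t=6s (window 1): ALLOW
  req#6 t=6s (window 1): ALLOW
  req#7 t=6s (window 1): DENY
  req#8 t=6s (window 1): DENY
  req#9 t=8s (window 1): DENY
  req#10 t=8s (window 1): DENY
  req#11 t=9s (window 1): DENY
  req#12 t=9s (window 1): DENY
  req#13 t=9s (window 1): DENY
  req#14 t=10s (window 2): ALLOW
  req#15 t=10s (window 2): ALLOW
  req#16 t=10s (window 2): ALLOW
  req#17 t=11s (window 2): ALLOW
  req#18 t=11s (window 2): ALLOW
  req#19 t=11s (window 2): ALLOW
  req#20 t=12s (window 2): DENY
  req#21 t=13s (window 2): DENY
  req#22 t=13s (window 2): DENY
  req#23 t=13s (window 2): DENY
  req#24 t=13s (window 2): DENY

Allowed counts by window: 6 6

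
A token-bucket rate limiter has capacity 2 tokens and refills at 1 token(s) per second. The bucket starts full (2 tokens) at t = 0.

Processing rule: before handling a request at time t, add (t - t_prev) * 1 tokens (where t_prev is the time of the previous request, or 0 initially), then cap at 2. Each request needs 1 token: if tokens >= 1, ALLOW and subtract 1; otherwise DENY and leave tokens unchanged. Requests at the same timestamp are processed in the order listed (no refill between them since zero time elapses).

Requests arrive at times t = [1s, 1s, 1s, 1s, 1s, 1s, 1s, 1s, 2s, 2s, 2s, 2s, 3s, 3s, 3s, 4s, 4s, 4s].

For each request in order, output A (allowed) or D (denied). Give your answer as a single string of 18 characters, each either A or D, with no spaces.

Answer: AADDDDDDADDDADDADD

Derivation:
Simulating step by step:
  req#1 t=1s: ALLOW
  req#2 t=1s: ALLOW
  req#3 t=1s: DENY
  req#4 t=1s: DENY
  req#5 t=1s: DENY
  req#6 t=1s: DENY
  req#7 t=1s: DENY
  req#8 t=1s: DENY
  req#9 t=2s: ALLOW
  req#10 t=2s: DENY
  req#11 t=2s: DENY
  req#12 t=2s: DENY
  req#13 t=3s: ALLOW
  req#14 t=3s: DENY
  req#15 t=3s: DENY
  req#16 t=4s: ALLOW
  req#17 t=4s: DENY
  req#18 t=4s: DENY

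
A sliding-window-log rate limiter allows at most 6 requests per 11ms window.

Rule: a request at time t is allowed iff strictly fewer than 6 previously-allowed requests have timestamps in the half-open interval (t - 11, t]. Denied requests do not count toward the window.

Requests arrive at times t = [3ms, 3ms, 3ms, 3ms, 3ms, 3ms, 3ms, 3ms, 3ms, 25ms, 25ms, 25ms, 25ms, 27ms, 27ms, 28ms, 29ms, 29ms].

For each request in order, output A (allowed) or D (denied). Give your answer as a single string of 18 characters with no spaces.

Tracking allowed requests in the window:
  req#1 t=3ms: ALLOW
  req#2 t=3ms: ALLOW
  req#3 t=3ms: ALLOW
  req#4 t=3ms: ALLOW
  req#5 t=3ms: ALLOW
  req#6 t=3ms: ALLOW
  req#7 t=3ms: DENY
  req#8 t=3ms: DENY
  req#9 t=3ms: DENY
  req#10 t=25ms: ALLOW
  req#11 t=25ms: ALLOW
  req#12 t=25ms: ALLOW
  req#13 t=25ms: ALLOW
  req#14 t=27ms: ALLOW
  req#15 t=27ms: ALLOW
  req#16 t=28ms: DENY
  req#17 t=29ms: DENY
  req#18 t=29ms: DENY

Answer: AAAAAADDDAAAAAADDD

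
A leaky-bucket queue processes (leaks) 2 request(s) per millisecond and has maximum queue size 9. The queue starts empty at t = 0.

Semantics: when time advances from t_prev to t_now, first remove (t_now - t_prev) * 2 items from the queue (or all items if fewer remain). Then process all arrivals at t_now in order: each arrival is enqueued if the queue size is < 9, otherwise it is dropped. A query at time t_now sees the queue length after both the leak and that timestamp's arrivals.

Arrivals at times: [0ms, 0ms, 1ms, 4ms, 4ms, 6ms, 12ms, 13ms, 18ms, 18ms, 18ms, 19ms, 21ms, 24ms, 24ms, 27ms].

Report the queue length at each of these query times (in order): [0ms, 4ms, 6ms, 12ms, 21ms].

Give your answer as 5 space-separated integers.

Answer: 2 2 1 1 1

Derivation:
Queue lengths at query times:
  query t=0ms: backlog = 2
  query t=4ms: backlog = 2
  query t=6ms: backlog = 1
  query t=12ms: backlog = 1
  query t=21ms: backlog = 1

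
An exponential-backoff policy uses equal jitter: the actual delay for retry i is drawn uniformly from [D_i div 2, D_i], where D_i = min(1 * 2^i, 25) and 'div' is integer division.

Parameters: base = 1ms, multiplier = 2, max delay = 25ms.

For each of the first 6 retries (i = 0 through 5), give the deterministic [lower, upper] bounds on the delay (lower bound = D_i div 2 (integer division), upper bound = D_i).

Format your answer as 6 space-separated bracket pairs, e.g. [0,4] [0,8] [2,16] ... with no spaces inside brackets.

Computing bounds per retry:
  i=0: D_i=min(1*2^0,25)=1, bounds=[0,1]
  i=1: D_i=min(1*2^1,25)=2, bounds=[1,2]
  i=2: D_i=min(1*2^2,25)=4, bounds=[2,4]
  i=3: D_i=min(1*2^3,25)=8, bounds=[4,8]
  i=4: D_i=min(1*2^4,25)=16, bounds=[8,16]
  i=5: D_i=min(1*2^5,25)=25, bounds=[12,25]

Answer: [0,1] [1,2] [2,4] [4,8] [8,16] [12,25]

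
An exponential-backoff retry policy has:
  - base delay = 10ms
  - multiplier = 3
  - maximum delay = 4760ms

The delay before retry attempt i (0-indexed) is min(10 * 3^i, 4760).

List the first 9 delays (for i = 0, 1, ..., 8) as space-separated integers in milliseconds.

Computing each delay:
  i=0: min(10*3^0, 4760) = 10
  i=1: min(10*3^1, 4760) = 30
  i=2: min(10*3^2, 4760) = 90
  i=3: min(10*3^3, 4760) = 270
  i=4: min(10*3^4, 4760) = 810
  i=5: min(10*3^5, 4760) = 2430
  i=6: min(10*3^6, 4760) = 4760
  i=7: min(10*3^7, 4760) = 4760
  i=8: min(10*3^8, 4760) = 4760

Answer: 10 30 90 270 810 2430 4760 4760 4760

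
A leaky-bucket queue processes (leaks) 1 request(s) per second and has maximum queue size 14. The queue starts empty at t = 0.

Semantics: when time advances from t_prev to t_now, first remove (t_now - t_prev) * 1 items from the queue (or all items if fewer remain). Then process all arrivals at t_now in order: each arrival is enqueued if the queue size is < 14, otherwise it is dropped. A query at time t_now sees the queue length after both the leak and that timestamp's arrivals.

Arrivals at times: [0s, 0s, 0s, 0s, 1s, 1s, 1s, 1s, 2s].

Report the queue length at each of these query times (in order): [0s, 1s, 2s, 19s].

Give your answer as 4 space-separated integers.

Answer: 4 7 7 0

Derivation:
Queue lengths at query times:
  query t=0s: backlog = 4
  query t=1s: backlog = 7
  query t=2s: backlog = 7
  query t=19s: backlog = 0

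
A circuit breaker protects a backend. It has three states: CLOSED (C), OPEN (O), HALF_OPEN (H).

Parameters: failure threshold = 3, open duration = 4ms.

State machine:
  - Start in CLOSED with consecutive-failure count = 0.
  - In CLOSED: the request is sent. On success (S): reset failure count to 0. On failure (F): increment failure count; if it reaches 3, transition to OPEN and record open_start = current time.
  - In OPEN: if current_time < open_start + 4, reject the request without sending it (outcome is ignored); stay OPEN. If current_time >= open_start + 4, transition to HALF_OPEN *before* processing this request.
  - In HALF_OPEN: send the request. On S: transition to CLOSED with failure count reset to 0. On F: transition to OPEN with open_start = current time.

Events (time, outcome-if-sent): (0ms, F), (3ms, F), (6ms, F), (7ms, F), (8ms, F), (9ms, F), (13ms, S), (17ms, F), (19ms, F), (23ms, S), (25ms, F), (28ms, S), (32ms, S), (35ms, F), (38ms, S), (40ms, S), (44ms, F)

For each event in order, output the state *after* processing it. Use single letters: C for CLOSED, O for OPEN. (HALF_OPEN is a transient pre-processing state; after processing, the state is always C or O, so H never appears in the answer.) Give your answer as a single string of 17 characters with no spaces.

Answer: CCOOOOCCCCCCCCCCC

Derivation:
State after each event:
  event#1 t=0ms outcome=F: state=CLOSED
  event#2 t=3ms outcome=F: state=CLOSED
  event#3 t=6ms outcome=F: state=OPEN
  event#4 t=7ms outcome=F: state=OPEN
  event#5 t=8ms outcome=F: state=OPEN
  event#6 t=9ms outcome=F: state=OPEN
  event#7 t=13ms outcome=S: state=CLOSED
  event#8 t=17ms outcome=F: state=CLOSED
  event#9 t=19ms outcome=F: state=CLOSED
  event#10 t=23ms outcome=S: state=CLOSED
  event#11 t=25ms outcome=F: state=CLOSED
  event#12 t=28ms outcome=S: state=CLOSED
  event#13 t=32ms outcome=S: state=CLOSED
  event#14 t=35ms outcome=F: state=CLOSED
  event#15 t=38ms outcome=S: state=CLOSED
  event#16 t=40ms outcome=S: state=CLOSED
  event#17 t=44ms outcome=F: state=CLOSED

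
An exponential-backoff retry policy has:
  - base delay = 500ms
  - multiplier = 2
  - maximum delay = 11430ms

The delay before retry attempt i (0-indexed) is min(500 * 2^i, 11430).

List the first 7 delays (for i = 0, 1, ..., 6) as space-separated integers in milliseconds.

Computing each delay:
  i=0: min(500*2^0, 11430) = 500
  i=1: min(500*2^1, 11430) = 1000
  i=2: min(500*2^2, 11430) = 2000
  i=3: min(500*2^3, 11430) = 4000
  i=4: min(500*2^4, 11430) = 8000
  i=5: min(500*2^5, 11430) = 11430
  i=6: min(500*2^6, 11430) = 11430

Answer: 500 1000 2000 4000 8000 11430 11430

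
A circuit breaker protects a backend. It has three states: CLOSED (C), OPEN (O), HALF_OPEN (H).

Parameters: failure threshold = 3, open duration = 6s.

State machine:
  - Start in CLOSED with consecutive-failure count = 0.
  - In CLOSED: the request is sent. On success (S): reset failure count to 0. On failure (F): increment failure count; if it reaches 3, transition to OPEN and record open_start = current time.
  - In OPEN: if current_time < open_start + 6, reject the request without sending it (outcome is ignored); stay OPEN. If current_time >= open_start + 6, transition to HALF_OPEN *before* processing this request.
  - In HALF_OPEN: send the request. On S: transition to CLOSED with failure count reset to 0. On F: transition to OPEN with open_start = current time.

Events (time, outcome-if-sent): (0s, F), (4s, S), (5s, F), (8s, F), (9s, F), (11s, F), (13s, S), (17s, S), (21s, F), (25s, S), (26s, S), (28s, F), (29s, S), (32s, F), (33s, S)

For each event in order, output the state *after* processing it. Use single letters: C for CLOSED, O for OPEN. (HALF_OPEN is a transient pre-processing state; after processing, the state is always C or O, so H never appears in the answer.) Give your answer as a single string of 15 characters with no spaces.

State after each event:
  event#1 t=0s outcome=F: state=CLOSED
  event#2 t=4s outcome=S: state=CLOSED
  event#3 t=5s outcome=F: state=CLOSED
  event#4 t=8s outcome=F: state=CLOSED
  event#5 t=9s outcome=F: state=OPEN
  event#6 t=11s outcome=F: state=OPEN
  event#7 t=13s outcome=S: state=OPEN
  event#8 t=17s outcome=S: state=CLOSED
  event#9 t=21s outcome=F: state=CLOSED
  event#10 t=25s outcome=S: state=CLOSED
  event#11 t=26s outcome=S: state=CLOSED
  event#12 t=28s outcome=F: state=CLOSED
  event#13 t=29s outcome=S: state=CLOSED
  event#14 t=32s outcome=F: state=CLOSED
  event#15 t=33s outcome=S: state=CLOSED

Answer: CCCCOOOCCCCCCCC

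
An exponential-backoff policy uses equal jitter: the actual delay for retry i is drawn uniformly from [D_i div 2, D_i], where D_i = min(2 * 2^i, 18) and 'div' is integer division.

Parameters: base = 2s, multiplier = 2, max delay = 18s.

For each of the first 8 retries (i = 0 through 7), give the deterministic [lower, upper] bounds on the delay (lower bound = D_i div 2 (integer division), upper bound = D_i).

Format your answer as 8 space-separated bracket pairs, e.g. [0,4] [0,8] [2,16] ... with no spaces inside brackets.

Computing bounds per retry:
  i=0: D_i=min(2*2^0,18)=2, bounds=[1,2]
  i=1: D_i=min(2*2^1,18)=4, bounds=[2,4]
  i=2: D_i=min(2*2^2,18)=8, bounds=[4,8]
  i=3: D_i=min(2*2^3,18)=16, bounds=[8,16]
  i=4: D_i=min(2*2^4,18)=18, bounds=[9,18]
  i=5: D_i=min(2*2^5,18)=18, bounds=[9,18]
  i=6: D_i=min(2*2^6,18)=18, bounds=[9,18]
  i=7: D_i=min(2*2^7,18)=18, bounds=[9,18]

Answer: [1,2] [2,4] [4,8] [8,16] [9,18] [9,18] [9,18] [9,18]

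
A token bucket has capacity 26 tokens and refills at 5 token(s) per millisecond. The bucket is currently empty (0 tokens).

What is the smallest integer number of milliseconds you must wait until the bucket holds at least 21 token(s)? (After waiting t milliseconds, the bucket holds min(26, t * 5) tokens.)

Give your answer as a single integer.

Need t * 5 >= 21, so t >= 21/5.
Smallest integer t = ceil(21/5) = 5.

Answer: 5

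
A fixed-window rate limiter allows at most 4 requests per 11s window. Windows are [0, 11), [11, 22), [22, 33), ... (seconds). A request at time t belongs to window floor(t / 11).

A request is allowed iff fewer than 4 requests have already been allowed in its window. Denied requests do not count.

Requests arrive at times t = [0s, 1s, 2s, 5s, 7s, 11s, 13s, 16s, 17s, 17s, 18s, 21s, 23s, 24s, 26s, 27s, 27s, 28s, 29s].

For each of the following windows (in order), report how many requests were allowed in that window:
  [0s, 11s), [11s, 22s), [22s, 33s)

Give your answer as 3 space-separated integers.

Answer: 4 4 4

Derivation:
Processing requests:
  req#1 t=0s (window 0): ALLOW
  req#2 t=1s (window 0): ALLOW
  req#3 t=2s (window 0): ALLOW
  req#4 t=5s (window 0): ALLOW
  req#5 t=7s (window 0): DENY
  req#6 t=11s (window 1): ALLOW
  req#7 t=13s (window 1): ALLOW
  req#8 t=16s (window 1): ALLOW
  req#9 t=17s (window 1): ALLOW
  req#10 t=17s (window 1): DENY
  req#11 t=18s (window 1): DENY
  req#12 t=21s (window 1): DENY
  req#13 t=23s (window 2): ALLOW
  req#14 t=24s (window 2): ALLOW
  req#15 t=26s (window 2): ALLOW
  req#16 t=27s (window 2): ALLOW
  req#17 t=27s (window 2): DENY
  req#18 t=28s (window 2): DENY
  req#19 t=29s (window 2): DENY

Allowed counts by window: 4 4 4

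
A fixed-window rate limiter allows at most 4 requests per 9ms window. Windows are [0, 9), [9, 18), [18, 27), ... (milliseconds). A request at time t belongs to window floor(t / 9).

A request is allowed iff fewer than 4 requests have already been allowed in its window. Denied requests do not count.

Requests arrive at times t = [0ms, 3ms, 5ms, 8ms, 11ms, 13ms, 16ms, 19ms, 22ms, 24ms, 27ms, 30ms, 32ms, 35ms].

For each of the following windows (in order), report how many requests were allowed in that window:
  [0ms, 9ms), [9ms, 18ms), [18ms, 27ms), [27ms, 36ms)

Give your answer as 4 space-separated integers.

Answer: 4 3 3 4

Derivation:
Processing requests:
  req#1 t=0ms (window 0): ALLOW
  req#2 t=3ms (window 0): ALLOW
  req#3 t=5ms (window 0): ALLOW
  req#4 t=8ms (window 0): ALLOW
  req#5 t=11ms (window 1): ALLOW
  req#6 t=13ms (window 1): ALLOW
  req#7 t=16ms (window 1): ALLOW
  req#8 t=19ms (window 2): ALLOW
  req#9 t=22ms (window 2): ALLOW
  req#10 t=24ms (window 2): ALLOW
  req#11 t=27ms (window 3): ALLOW
  req#12 t=30ms (window 3): ALLOW
  req#13 t=32ms (window 3): ALLOW
  req#14 t=35ms (window 3): ALLOW

Allowed counts by window: 4 3 3 4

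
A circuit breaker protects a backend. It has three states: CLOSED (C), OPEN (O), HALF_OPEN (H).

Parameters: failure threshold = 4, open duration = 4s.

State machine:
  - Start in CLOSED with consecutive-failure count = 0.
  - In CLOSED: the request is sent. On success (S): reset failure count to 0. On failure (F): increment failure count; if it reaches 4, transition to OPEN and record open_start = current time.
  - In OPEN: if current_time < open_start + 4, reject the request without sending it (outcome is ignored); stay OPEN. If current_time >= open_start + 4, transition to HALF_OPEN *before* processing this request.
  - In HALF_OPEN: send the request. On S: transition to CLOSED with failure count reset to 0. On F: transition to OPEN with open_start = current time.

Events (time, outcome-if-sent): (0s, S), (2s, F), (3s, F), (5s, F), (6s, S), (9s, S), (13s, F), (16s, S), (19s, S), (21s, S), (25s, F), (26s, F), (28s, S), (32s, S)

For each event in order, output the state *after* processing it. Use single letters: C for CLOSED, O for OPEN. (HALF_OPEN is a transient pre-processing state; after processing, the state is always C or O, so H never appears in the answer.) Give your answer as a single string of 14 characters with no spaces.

Answer: CCCCCCCCCCCCCC

Derivation:
State after each event:
  event#1 t=0s outcome=S: state=CLOSED
  event#2 t=2s outcome=F: state=CLOSED
  event#3 t=3s outcome=F: state=CLOSED
  event#4 t=5s outcome=F: state=CLOSED
  event#5 t=6s outcome=S: state=CLOSED
  event#6 t=9s outcome=S: state=CLOSED
  event#7 t=13s outcome=F: state=CLOSED
  event#8 t=16s outcome=S: state=CLOSED
  event#9 t=19s outcome=S: state=CLOSED
  event#10 t=21s outcome=S: state=CLOSED
  event#11 t=25s outcome=F: state=CLOSED
  event#12 t=26s outcome=F: state=CLOSED
  event#13 t=28s outcome=S: state=CLOSED
  event#14 t=32s outcome=S: state=CLOSED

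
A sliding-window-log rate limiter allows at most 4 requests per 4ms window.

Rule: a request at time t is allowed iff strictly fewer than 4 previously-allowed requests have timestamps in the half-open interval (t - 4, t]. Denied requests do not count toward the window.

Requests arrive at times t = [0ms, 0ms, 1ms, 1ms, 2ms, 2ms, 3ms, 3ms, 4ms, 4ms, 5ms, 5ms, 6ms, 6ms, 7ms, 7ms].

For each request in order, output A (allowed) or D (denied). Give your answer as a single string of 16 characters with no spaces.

Answer: AAAADDDDAAAADDDD

Derivation:
Tracking allowed requests in the window:
  req#1 t=0ms: ALLOW
  req#2 t=0ms: ALLOW
  req#3 t=1ms: ALLOW
  req#4 t=1ms: ALLOW
  req#5 t=2ms: DENY
  req#6 t=2ms: DENY
  req#7 t=3ms: DENY
  req#8 t=3ms: DENY
  req#9 t=4ms: ALLOW
  req#10 t=4ms: ALLOW
  req#11 t=5ms: ALLOW
  req#12 t=5ms: ALLOW
  req#13 t=6ms: DENY
  req#14 t=6ms: DENY
  req#15 t=7ms: DENY
  req#16 t=7ms: DENY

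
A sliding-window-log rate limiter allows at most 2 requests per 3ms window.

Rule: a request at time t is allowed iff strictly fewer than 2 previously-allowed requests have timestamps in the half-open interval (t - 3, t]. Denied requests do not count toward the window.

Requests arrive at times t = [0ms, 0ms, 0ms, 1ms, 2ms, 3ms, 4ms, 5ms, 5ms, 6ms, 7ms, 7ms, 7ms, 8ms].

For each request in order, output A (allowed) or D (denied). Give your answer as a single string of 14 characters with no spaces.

Answer: AADDDAADDAADDD

Derivation:
Tracking allowed requests in the window:
  req#1 t=0ms: ALLOW
  req#2 t=0ms: ALLOW
  req#3 t=0ms: DENY
  req#4 t=1ms: DENY
  req#5 t=2ms: DENY
  req#6 t=3ms: ALLOW
  req#7 t=4ms: ALLOW
  req#8 t=5ms: DENY
  req#9 t=5ms: DENY
  req#10 t=6ms: ALLOW
  req#11 t=7ms: ALLOW
  req#12 t=7ms: DENY
  req#13 t=7ms: DENY
  req#14 t=8ms: DENY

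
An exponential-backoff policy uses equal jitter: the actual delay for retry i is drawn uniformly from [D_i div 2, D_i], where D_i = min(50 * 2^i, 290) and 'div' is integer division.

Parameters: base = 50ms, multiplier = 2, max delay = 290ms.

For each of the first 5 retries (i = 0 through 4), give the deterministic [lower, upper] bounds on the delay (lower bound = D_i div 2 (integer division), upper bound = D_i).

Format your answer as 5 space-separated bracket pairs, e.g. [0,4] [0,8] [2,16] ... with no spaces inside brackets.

Computing bounds per retry:
  i=0: D_i=min(50*2^0,290)=50, bounds=[25,50]
  i=1: D_i=min(50*2^1,290)=100, bounds=[50,100]
  i=2: D_i=min(50*2^2,290)=200, bounds=[100,200]
  i=3: D_i=min(50*2^3,290)=290, bounds=[145,290]
  i=4: D_i=min(50*2^4,290)=290, bounds=[145,290]

Answer: [25,50] [50,100] [100,200] [145,290] [145,290]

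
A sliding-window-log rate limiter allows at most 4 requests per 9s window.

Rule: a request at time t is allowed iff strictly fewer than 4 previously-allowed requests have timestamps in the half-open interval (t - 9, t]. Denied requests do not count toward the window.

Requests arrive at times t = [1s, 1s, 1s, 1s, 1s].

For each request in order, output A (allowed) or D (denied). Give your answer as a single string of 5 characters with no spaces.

Answer: AAAAD

Derivation:
Tracking allowed requests in the window:
  req#1 t=1s: ALLOW
  req#2 t=1s: ALLOW
  req#3 t=1s: ALLOW
  req#4 t=1s: ALLOW
  req#5 t=1s: DENY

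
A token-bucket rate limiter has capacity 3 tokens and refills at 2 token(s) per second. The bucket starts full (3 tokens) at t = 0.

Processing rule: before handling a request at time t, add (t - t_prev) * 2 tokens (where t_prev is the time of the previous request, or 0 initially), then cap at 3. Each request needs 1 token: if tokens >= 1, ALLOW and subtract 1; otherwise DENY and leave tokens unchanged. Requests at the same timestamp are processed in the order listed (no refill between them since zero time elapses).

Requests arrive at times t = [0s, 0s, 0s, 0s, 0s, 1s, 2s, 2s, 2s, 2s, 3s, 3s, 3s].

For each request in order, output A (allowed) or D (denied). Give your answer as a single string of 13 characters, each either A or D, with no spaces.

Answer: AAADDAAAADAAD

Derivation:
Simulating step by step:
  req#1 t=0s: ALLOW
  req#2 t=0s: ALLOW
  req#3 t=0s: ALLOW
  req#4 t=0s: DENY
  req#5 t=0s: DENY
  req#6 t=1s: ALLOW
  req#7 t=2s: ALLOW
  req#8 t=2s: ALLOW
  req#9 t=2s: ALLOW
  req#10 t=2s: DENY
  req#11 t=3s: ALLOW
  req#12 t=3s: ALLOW
  req#13 t=3s: DENY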